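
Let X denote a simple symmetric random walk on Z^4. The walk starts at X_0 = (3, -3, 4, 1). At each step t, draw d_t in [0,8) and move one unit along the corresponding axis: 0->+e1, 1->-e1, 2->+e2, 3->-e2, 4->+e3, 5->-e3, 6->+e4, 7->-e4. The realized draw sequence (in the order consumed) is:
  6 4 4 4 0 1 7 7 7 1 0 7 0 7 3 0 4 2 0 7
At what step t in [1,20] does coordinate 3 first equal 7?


t=0: X=(3, -3, 4, 1), d=6 → +e4, X_1=(3, -3, 4, 2)
t=1: X=(3, -3, 4, 2), d=4 → +e3, X_2=(3, -3, 5, 2)
t=2: X=(3, -3, 5, 2), d=4 → +e3, X_3=(3, -3, 6, 2)
t=3: X=(3, -3, 6, 2), d=4 → +e3, X_4=(3, -3, 7, 2)
t=4: X=(3, -3, 7, 2), d=0 → +e1, X_5=(4, -3, 7, 2)
t=5: X=(4, -3, 7, 2), d=1 → -e1, X_6=(3, -3, 7, 2)
t=6: X=(3, -3, 7, 2), d=7 → -e4, X_7=(3, -3, 7, 1)
t=7: X=(3, -3, 7, 1), d=7 → -e4, X_8=(3, -3, 7, 0)
t=8: X=(3, -3, 7, 0), d=7 → -e4, X_9=(3, -3, 7, -1)
t=9: X=(3, -3, 7, -1), d=1 → -e1, X_10=(2, -3, 7, -1)
t=10: X=(2, -3, 7, -1), d=0 → +e1, X_11=(3, -3, 7, -1)
t=11: X=(3, -3, 7, -1), d=7 → -e4, X_12=(3, -3, 7, -2)
t=12: X=(3, -3, 7, -2), d=0 → +e1, X_13=(4, -3, 7, -2)
t=13: X=(4, -3, 7, -2), d=7 → -e4, X_14=(4, -3, 7, -3)
t=14: X=(4, -3, 7, -3), d=3 → -e2, X_15=(4, -4, 7, -3)
t=15: X=(4, -4, 7, -3), d=0 → +e1, X_16=(5, -4, 7, -3)
t=16: X=(5, -4, 7, -3), d=4 → +e3, X_17=(5, -4, 8, -3)
t=17: X=(5, -4, 8, -3), d=2 → +e2, X_18=(5, -3, 8, -3)
t=18: X=(5, -3, 8, -3), d=0 → +e1, X_19=(6, -3, 8, -3)
t=19: X=(6, -3, 8, -3), d=7 → -e4, X_20=(6, -3, 8, -4)

4


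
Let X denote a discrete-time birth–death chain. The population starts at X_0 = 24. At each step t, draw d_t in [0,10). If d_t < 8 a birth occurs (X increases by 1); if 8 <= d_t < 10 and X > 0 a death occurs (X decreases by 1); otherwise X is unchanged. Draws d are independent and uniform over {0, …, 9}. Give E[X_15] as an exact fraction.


X can drop by at most 1 per step and X_0 = 24 > T = 15, so X_t >= 24 − t >= 9 > 0 for every t <= 15: the floor at 0 (the 'and X > 0' condition) never binds. Hence X_15 = X_0 + Σ_{t<15} Y_t with i.i.d. increments Y_t = y(d_t) ∈ {+1, −1, 0}.
Outcome values over d=0..9: [1, 1, 1, 1, 1, 1, 1, 1, -1, -1]
Σy = 6, Σy² = 10, M = 10
μ = 6/10 = 3/5,  σ² = 10/10 − (3/5)² = 16/25
E[X_15] = 24 + 15·(3/5) = 33

33


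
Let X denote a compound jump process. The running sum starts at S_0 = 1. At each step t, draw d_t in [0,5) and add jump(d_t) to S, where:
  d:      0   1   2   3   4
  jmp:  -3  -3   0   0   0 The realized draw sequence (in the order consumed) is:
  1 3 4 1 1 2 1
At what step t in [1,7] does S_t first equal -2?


t=0: S=1, d=1, jump=-3, S_1=-2
t=1: S=-2, d=3, jump=0, S_2=-2
t=2: S=-2, d=4, jump=0, S_3=-2
t=3: S=-2, d=1, jump=-3, S_4=-5
t=4: S=-5, d=1, jump=-3, S_5=-8
t=5: S=-8, d=2, jump=0, S_6=-8
t=6: S=-8, d=1, jump=-3, S_7=-11

1


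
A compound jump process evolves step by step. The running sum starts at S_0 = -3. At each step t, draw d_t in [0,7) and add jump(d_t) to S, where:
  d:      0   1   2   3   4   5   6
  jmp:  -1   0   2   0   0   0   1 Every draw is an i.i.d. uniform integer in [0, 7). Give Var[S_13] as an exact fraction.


Outcome values over d=0..6: [-1, 0, 2, 0, 0, 0, 1]
Σy = 2, Σy² = 6, M = 7
μ = 2/7 = 2/7,  σ² = 6/7 − (2/7)² = 38/49
Independent increments: Var[S_13] = 13·σ² = 13·(38/49) = 494/49

494/49


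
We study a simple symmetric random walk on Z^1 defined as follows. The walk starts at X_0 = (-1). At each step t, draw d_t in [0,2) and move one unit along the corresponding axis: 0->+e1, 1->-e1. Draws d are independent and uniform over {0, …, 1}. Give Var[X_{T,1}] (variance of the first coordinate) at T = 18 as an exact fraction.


Outcome values over d=0..1: [1, -1]
Σy = 0, Σy² = 2, M = 2
μ = 0/2 = 0,  σ² = 2/2 − (0)² = 1
Independent increments: Var[X_18] = 18·σ² = 18·(1) = 18

18


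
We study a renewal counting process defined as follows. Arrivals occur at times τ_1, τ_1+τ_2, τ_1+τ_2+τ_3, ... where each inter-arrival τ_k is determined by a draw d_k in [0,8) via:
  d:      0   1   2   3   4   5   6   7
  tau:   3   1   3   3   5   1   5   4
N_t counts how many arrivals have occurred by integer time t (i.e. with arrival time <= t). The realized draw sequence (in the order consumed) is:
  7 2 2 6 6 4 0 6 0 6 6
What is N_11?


draw d_1=7: τ_1=4, arrival time A_1=4
draw d_2=2: τ_2=3, arrival time A_2=7
draw d_3=2: τ_3=3, arrival time A_3=10
draw d_4=6: τ_4=5, arrival time A_4=15
draw d_5=6: τ_5=5, arrival time A_5=20
draw d_6=4: τ_6=5, arrival time A_6=25
draw d_7=0: τ_7=3, arrival time A_7=28
draw d_8=6: τ_8=5, arrival time A_8=33
draw d_9=0: τ_9=3, arrival time A_9=36
draw d_10=6: τ_10=5, arrival time A_10=41
draw d_11=6: τ_11=5, arrival time A_11=46
N_t over t=0..11: 0:0 1:0 2:0 3:0 4:1 5:1 6:1 7:2 8:2 9:2 10:3 11:3

3


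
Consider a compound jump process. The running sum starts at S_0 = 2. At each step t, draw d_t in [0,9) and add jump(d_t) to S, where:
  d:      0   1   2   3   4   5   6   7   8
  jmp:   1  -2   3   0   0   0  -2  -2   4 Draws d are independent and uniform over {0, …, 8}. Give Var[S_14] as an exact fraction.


4732/81

Outcome values over d=0..8: [1, -2, 3, 0, 0, 0, -2, -2, 4]
Σy = 2, Σy² = 38, M = 9
μ = 2/9 = 2/9,  σ² = 38/9 − (2/9)² = 338/81
Independent increments: Var[S_14] = 14·σ² = 14·(338/81) = 4732/81


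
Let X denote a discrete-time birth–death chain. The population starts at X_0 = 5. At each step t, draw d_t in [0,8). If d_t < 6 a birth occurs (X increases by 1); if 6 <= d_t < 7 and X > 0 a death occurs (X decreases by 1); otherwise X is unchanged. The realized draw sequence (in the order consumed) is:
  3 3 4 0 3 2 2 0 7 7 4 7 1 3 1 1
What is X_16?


t=0: X=5, d=3 → birth, X_1=6
t=1: X=6, d=3 → birth, X_2=7
t=2: X=7, d=4 → birth, X_3=8
t=3: X=8, d=0 → birth, X_4=9
t=4: X=9, d=3 → birth, X_5=10
t=5: X=10, d=2 → birth, X_6=11
t=6: X=11, d=2 → birth, X_7=12
t=7: X=12, d=0 → birth, X_8=13
t=8: X=13, d=7 → hold, X_9=13
t=9: X=13, d=7 → hold, X_10=13
t=10: X=13, d=4 → birth, X_11=14
t=11: X=14, d=7 → hold, X_12=14
t=12: X=14, d=1 → birth, X_13=15
t=13: X=15, d=3 → birth, X_14=16
t=14: X=16, d=1 → birth, X_15=17
t=15: X=17, d=1 → birth, X_16=18

18


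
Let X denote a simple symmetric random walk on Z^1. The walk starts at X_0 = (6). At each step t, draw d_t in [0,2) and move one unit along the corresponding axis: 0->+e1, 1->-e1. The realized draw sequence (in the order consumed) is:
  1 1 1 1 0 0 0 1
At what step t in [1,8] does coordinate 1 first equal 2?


t=0: X=(6), d=1 → -e1, X_1=(5)
t=1: X=(5), d=1 → -e1, X_2=(4)
t=2: X=(4), d=1 → -e1, X_3=(3)
t=3: X=(3), d=1 → -e1, X_4=(2)
t=4: X=(2), d=0 → +e1, X_5=(3)
t=5: X=(3), d=0 → +e1, X_6=(4)
t=6: X=(4), d=0 → +e1, X_7=(5)
t=7: X=(5), d=1 → -e1, X_8=(4)

4


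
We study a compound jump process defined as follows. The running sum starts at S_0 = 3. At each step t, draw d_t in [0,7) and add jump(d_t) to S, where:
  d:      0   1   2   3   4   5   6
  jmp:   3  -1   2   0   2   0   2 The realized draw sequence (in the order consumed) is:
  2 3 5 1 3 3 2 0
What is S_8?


9

t=0: S=3, d=2, jump=2, S_1=5
t=1: S=5, d=3, jump=0, S_2=5
t=2: S=5, d=5, jump=0, S_3=5
t=3: S=5, d=1, jump=-1, S_4=4
t=4: S=4, d=3, jump=0, S_5=4
t=5: S=4, d=3, jump=0, S_6=4
t=6: S=4, d=2, jump=2, S_7=6
t=7: S=6, d=0, jump=3, S_8=9


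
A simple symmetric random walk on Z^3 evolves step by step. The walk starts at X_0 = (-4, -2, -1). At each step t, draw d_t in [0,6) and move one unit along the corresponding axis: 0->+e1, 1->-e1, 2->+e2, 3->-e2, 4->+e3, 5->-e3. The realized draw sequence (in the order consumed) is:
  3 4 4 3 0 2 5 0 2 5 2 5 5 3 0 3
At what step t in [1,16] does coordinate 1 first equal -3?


t=0: X=(-4, -2, -1), d=3 → -e2, X_1=(-4, -3, -1)
t=1: X=(-4, -3, -1), d=4 → +e3, X_2=(-4, -3, 0)
t=2: X=(-4, -3, 0), d=4 → +e3, X_3=(-4, -3, 1)
t=3: X=(-4, -3, 1), d=3 → -e2, X_4=(-4, -4, 1)
t=4: X=(-4, -4, 1), d=0 → +e1, X_5=(-3, -4, 1)
t=5: X=(-3, -4, 1), d=2 → +e2, X_6=(-3, -3, 1)
t=6: X=(-3, -3, 1), d=5 → -e3, X_7=(-3, -3, 0)
t=7: X=(-3, -3, 0), d=0 → +e1, X_8=(-2, -3, 0)
t=8: X=(-2, -3, 0), d=2 → +e2, X_9=(-2, -2, 0)
t=9: X=(-2, -2, 0), d=5 → -e3, X_10=(-2, -2, -1)
t=10: X=(-2, -2, -1), d=2 → +e2, X_11=(-2, -1, -1)
t=11: X=(-2, -1, -1), d=5 → -e3, X_12=(-2, -1, -2)
t=12: X=(-2, -1, -2), d=5 → -e3, X_13=(-2, -1, -3)
t=13: X=(-2, -1, -3), d=3 → -e2, X_14=(-2, -2, -3)
t=14: X=(-2, -2, -3), d=0 → +e1, X_15=(-1, -2, -3)
t=15: X=(-1, -2, -3), d=3 → -e2, X_16=(-1, -3, -3)

5


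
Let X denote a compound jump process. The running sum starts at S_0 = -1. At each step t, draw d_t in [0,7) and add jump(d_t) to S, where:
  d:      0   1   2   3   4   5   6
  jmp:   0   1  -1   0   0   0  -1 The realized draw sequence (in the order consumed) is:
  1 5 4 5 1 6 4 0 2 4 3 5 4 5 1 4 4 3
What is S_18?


t=0: S=-1, d=1, jump=1, S_1=0
t=1: S=0, d=5, jump=0, S_2=0
t=2: S=0, d=4, jump=0, S_3=0
t=3: S=0, d=5, jump=0, S_4=0
t=4: S=0, d=1, jump=1, S_5=1
t=5: S=1, d=6, jump=-1, S_6=0
t=6: S=0, d=4, jump=0, S_7=0
t=7: S=0, d=0, jump=0, S_8=0
t=8: S=0, d=2, jump=-1, S_9=-1
t=9: S=-1, d=4, jump=0, S_10=-1
t=10: S=-1, d=3, jump=0, S_11=-1
t=11: S=-1, d=5, jump=0, S_12=-1
t=12: S=-1, d=4, jump=0, S_13=-1
t=13: S=-1, d=5, jump=0, S_14=-1
t=14: S=-1, d=1, jump=1, S_15=0
t=15: S=0, d=4, jump=0, S_16=0
t=16: S=0, d=4, jump=0, S_17=0
t=17: S=0, d=3, jump=0, S_18=0

0


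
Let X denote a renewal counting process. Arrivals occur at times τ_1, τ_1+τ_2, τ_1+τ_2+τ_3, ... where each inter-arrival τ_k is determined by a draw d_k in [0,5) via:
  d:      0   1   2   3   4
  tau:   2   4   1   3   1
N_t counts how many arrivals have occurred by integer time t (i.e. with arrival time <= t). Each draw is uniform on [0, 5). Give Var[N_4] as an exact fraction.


Inter-arrival values over d=0..4: [2, 4, 1, 3, 1]
Each d has probability 1/5, so the pmf of τ is: f(1) = 2/5, f(2) = 1/5, f(3) = 1/5, f(4) = 1/5
Let p_n(j) = P(N_n = j), with p_0 = [1]. Condition on τ_1: p_n(0) = P(τ > n), and for j >= 1, p_n(j) = Σ_{k<=n} f(k)·p_{n−k}(j−1)
p_1 = [3/5, 2/5]  (j = 0..1)
p_2 = [2/5, 11/25, 4/25]  (j = 0..2)
p_3 = [1/5, 12/25, 32/125, 8/125]  (j = 0..3)
p_4 = [0, 12/25, 9/25, 84/625, 16/625]  (j = 0..4)
E[N_4] = Σ j·p_4(j) = 1066/625;  E[N_4²] = Σ j²·p_4(j) = 2212/625
Var[N_4] = 2212/625 − (1066/625)² = 246144/390625

246144/390625


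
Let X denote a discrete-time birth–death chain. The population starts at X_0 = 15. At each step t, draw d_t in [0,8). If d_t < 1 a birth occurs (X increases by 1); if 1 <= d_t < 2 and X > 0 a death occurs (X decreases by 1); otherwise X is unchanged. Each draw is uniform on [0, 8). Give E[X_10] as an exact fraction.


X can drop by at most 1 per step and X_0 = 15 > T = 10, so X_t >= 15 − t >= 5 > 0 for every t <= 10: the floor at 0 (the 'and X > 0' condition) never binds. Hence X_10 = X_0 + Σ_{t<10} Y_t with i.i.d. increments Y_t = y(d_t) ∈ {+1, −1, 0}.
Outcome values over d=0..7: [1, -1, 0, 0, 0, 0, 0, 0]
Σy = 0, Σy² = 2, M = 8
μ = 0/8 = 0,  σ² = 2/8 − (0)² = 1/4
E[X_10] = 15 + 10·(0) = 15

15


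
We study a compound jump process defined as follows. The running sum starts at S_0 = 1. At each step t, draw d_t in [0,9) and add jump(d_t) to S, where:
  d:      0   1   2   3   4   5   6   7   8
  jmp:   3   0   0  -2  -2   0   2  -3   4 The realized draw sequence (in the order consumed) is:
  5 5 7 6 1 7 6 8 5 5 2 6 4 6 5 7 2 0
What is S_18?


t=0: S=1, d=5, jump=0, S_1=1
t=1: S=1, d=5, jump=0, S_2=1
t=2: S=1, d=7, jump=-3, S_3=-2
t=3: S=-2, d=6, jump=2, S_4=0
t=4: S=0, d=1, jump=0, S_5=0
t=5: S=0, d=7, jump=-3, S_6=-3
t=6: S=-3, d=6, jump=2, S_7=-1
t=7: S=-1, d=8, jump=4, S_8=3
t=8: S=3, d=5, jump=0, S_9=3
t=9: S=3, d=5, jump=0, S_10=3
t=10: S=3, d=2, jump=0, S_11=3
t=11: S=3, d=6, jump=2, S_12=5
t=12: S=5, d=4, jump=-2, S_13=3
t=13: S=3, d=6, jump=2, S_14=5
t=14: S=5, d=5, jump=0, S_15=5
t=15: S=5, d=7, jump=-3, S_16=2
t=16: S=2, d=2, jump=0, S_17=2
t=17: S=2, d=0, jump=3, S_18=5

5


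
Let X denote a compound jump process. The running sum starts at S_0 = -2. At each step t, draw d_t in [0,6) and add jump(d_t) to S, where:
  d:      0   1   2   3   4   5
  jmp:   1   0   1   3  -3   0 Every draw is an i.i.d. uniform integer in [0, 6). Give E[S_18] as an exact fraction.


4

Outcome values over d=0..5: [1, 0, 1, 3, -3, 0]
Σy = 2, Σy² = 20, M = 6
μ = 2/6 = 1/3,  σ² = 20/6 − (1/3)² = 29/9
E[S_18] = -2 + 18·(1/3) = 4


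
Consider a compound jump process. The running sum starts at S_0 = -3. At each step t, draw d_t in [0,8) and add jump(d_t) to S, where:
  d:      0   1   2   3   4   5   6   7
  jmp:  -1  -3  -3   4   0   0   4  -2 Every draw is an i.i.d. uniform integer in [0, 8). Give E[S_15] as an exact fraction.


-39/8

Outcome values over d=0..7: [-1, -3, -3, 4, 0, 0, 4, -2]
Σy = -1, Σy² = 55, M = 8
μ = -1/8 = -1/8,  σ² = 55/8 − (-1/8)² = 439/64
E[S_15] = -3 + 15·(-1/8) = -39/8


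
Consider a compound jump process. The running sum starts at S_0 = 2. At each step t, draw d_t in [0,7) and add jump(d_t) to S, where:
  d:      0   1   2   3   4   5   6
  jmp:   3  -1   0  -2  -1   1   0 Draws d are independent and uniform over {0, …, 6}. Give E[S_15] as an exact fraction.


2

Outcome values over d=0..6: [3, -1, 0, -2, -1, 1, 0]
Σy = 0, Σy² = 16, M = 7
μ = 0/7 = 0,  σ² = 16/7 − (0)² = 16/7
E[S_15] = 2 + 15·(0) = 2


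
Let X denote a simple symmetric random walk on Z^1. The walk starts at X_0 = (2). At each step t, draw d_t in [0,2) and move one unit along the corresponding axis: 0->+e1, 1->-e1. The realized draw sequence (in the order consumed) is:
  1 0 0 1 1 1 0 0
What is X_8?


t=0: X=(2), d=1 → -e1, X_1=(1)
t=1: X=(1), d=0 → +e1, X_2=(2)
t=2: X=(2), d=0 → +e1, X_3=(3)
t=3: X=(3), d=1 → -e1, X_4=(2)
t=4: X=(2), d=1 → -e1, X_5=(1)
t=5: X=(1), d=1 → -e1, X_6=(0)
t=6: X=(0), d=0 → +e1, X_7=(1)
t=7: X=(1), d=0 → +e1, X_8=(2)

(2)


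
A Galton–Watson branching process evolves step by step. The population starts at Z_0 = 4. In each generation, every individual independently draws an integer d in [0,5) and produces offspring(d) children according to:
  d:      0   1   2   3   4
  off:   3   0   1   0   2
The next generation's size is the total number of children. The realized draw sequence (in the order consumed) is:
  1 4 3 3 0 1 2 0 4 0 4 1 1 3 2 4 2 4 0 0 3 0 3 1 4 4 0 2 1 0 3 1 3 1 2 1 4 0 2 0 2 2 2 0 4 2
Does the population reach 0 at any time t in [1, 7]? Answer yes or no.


gen 0: Z_0=4, draws=[1, 4, 3, 3], offspring=[0, 2, 0, 0], Z_1=2
gen 1: Z_1=2, draws=[0, 1], offspring=[3, 0], Z_2=3
gen 2: Z_2=3, draws=[2, 0, 4], offspring=[1, 3, 2], Z_3=6
gen 3: Z_3=6, draws=[0, 4, 1, 1, 3, 2], offspring=[3, 2, 0, 0, 0, 1], Z_4=6
gen 4: Z_4=6, draws=[4, 2, 4, 0, 0, 3], offspring=[2, 1, 2, 3, 3, 0], Z_5=11
gen 5: Z_5=11, draws=[0, 3, 1, 4, 4, 0, 2, 1, 0, 3, 1], offspring=[3, 0, 0, 2, 2, 3, 1, 0, 3, 0, 0], Z_6=14
gen 6: Z_6=14, draws=[3, 1, 2, 1, 4, 0, 2, 0, 2, 2, 2, 0, 4, 2], offspring=[0, 0, 1, 0, 2, 3, 1, 3, 1, 1, 1, 3, 2, 1], Z_7=19

no


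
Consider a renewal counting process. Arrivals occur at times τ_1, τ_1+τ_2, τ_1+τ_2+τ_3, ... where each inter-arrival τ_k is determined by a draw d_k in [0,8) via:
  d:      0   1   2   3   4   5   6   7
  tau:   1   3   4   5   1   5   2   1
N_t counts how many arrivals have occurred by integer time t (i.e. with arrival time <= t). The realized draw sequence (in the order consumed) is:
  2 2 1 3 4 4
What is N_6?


1

draw d_1=2: τ_1=4, arrival time A_1=4
draw d_2=2: τ_2=4, arrival time A_2=8
draw d_3=1: τ_3=3, arrival time A_3=11
draw d_4=3: τ_4=5, arrival time A_4=16
draw d_5=4: τ_5=1, arrival time A_5=17
draw d_6=4: τ_6=1, arrival time A_6=18
N_t over t=0..6: 0:0 1:0 2:0 3:0 4:1 5:1 6:1


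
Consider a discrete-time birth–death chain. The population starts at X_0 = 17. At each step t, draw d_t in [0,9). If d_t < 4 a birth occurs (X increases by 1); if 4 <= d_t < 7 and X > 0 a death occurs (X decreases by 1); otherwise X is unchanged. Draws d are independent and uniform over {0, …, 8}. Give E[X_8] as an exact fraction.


161/9

X can drop by at most 1 per step and X_0 = 17 > T = 8, so X_t >= 17 − t >= 9 > 0 for every t <= 8: the floor at 0 (the 'and X > 0' condition) never binds. Hence X_8 = X_0 + Σ_{t<8} Y_t with i.i.d. increments Y_t = y(d_t) ∈ {+1, −1, 0}.
Outcome values over d=0..8: [1, 1, 1, 1, -1, -1, -1, 0, 0]
Σy = 1, Σy² = 7, M = 9
μ = 1/9 = 1/9,  σ² = 7/9 − (1/9)² = 62/81
E[X_8] = 17 + 8·(1/9) = 161/9


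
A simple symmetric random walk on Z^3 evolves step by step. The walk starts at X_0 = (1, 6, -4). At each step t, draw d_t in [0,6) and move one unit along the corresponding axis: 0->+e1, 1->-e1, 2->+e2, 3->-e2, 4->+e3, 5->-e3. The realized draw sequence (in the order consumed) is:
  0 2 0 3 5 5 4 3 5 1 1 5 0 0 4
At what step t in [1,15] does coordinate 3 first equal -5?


5

t=0: X=(1, 6, -4), d=0 → +e1, X_1=(2, 6, -4)
t=1: X=(2, 6, -4), d=2 → +e2, X_2=(2, 7, -4)
t=2: X=(2, 7, -4), d=0 → +e1, X_3=(3, 7, -4)
t=3: X=(3, 7, -4), d=3 → -e2, X_4=(3, 6, -4)
t=4: X=(3, 6, -4), d=5 → -e3, X_5=(3, 6, -5)
t=5: X=(3, 6, -5), d=5 → -e3, X_6=(3, 6, -6)
t=6: X=(3, 6, -6), d=4 → +e3, X_7=(3, 6, -5)
t=7: X=(3, 6, -5), d=3 → -e2, X_8=(3, 5, -5)
t=8: X=(3, 5, -5), d=5 → -e3, X_9=(3, 5, -6)
t=9: X=(3, 5, -6), d=1 → -e1, X_10=(2, 5, -6)
t=10: X=(2, 5, -6), d=1 → -e1, X_11=(1, 5, -6)
t=11: X=(1, 5, -6), d=5 → -e3, X_12=(1, 5, -7)
t=12: X=(1, 5, -7), d=0 → +e1, X_13=(2, 5, -7)
t=13: X=(2, 5, -7), d=0 → +e1, X_14=(3, 5, -7)
t=14: X=(3, 5, -7), d=4 → +e3, X_15=(3, 5, -6)


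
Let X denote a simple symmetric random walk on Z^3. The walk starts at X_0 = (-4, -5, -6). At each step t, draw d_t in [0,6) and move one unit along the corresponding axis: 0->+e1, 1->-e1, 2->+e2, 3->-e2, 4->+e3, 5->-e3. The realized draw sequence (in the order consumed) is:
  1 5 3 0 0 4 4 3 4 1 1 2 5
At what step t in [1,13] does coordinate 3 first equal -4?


9

t=0: X=(-4, -5, -6), d=1 → -e1, X_1=(-5, -5, -6)
t=1: X=(-5, -5, -6), d=5 → -e3, X_2=(-5, -5, -7)
t=2: X=(-5, -5, -7), d=3 → -e2, X_3=(-5, -6, -7)
t=3: X=(-5, -6, -7), d=0 → +e1, X_4=(-4, -6, -7)
t=4: X=(-4, -6, -7), d=0 → +e1, X_5=(-3, -6, -7)
t=5: X=(-3, -6, -7), d=4 → +e3, X_6=(-3, -6, -6)
t=6: X=(-3, -6, -6), d=4 → +e3, X_7=(-3, -6, -5)
t=7: X=(-3, -6, -5), d=3 → -e2, X_8=(-3, -7, -5)
t=8: X=(-3, -7, -5), d=4 → +e3, X_9=(-3, -7, -4)
t=9: X=(-3, -7, -4), d=1 → -e1, X_10=(-4, -7, -4)
t=10: X=(-4, -7, -4), d=1 → -e1, X_11=(-5, -7, -4)
t=11: X=(-5, -7, -4), d=2 → +e2, X_12=(-5, -6, -4)
t=12: X=(-5, -6, -4), d=5 → -e3, X_13=(-5, -6, -5)


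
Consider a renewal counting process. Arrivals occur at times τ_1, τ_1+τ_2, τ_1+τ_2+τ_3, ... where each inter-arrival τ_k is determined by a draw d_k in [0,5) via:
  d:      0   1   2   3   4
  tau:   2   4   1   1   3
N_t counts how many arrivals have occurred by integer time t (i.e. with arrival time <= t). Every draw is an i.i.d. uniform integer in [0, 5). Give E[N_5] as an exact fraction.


Inter-arrival values over d=0..4: [2, 4, 1, 1, 3]
Each d has probability 1/5, so the pmf of τ is: f(1) = 2/5, f(2) = 1/5, f(3) = 1/5, f(4) = 1/5
Renewal equation for m(n) = E[N_n]: condition on τ_1 = k (if k <= n, one arrival plus a fresh copy on the remaining n−k steps): m(n) = F(n) + Σ_{k<=n} f(k)·m(n−k), where F(n) = P(τ <= n) and m(0) = 0
m(1) = F(1) = 2/5
m(2) = F(2) + f(1)·m(1) = 3/5 + 2/5·2/5 = 19/25
m(3) = F(3) + f(1)·m(2) + f(2)·m(1) = 4/5 + 2/5·19/25 + 1/5·2/5 = 148/125
m(4) = F(4) + f(1)·m(3) + f(2)·m(2) + f(3)·m(1) = 1 + 2/5·148/125 + 1/5·19/25 + 1/5·2/5 = 1066/625
m(5) = F(5) + f(1)·m(4) + f(2)·m(3) + f(3)·m(2) + f(4)·m(1) = 1 + 2/5·1066/625 + 1/5·148/125 + 1/5·19/25 + 1/5·2/5 = 6722/3125
E[N_5] = m(5) = 6722/3125

6722/3125


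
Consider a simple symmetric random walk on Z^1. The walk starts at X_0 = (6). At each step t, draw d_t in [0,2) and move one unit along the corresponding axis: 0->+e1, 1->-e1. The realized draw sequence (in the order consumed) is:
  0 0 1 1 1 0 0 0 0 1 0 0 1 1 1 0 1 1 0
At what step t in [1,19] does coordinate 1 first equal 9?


t=0: X=(6), d=0 → +e1, X_1=(7)
t=1: X=(7), d=0 → +e1, X_2=(8)
t=2: X=(8), d=1 → -e1, X_3=(7)
t=3: X=(7), d=1 → -e1, X_4=(6)
t=4: X=(6), d=1 → -e1, X_5=(5)
t=5: X=(5), d=0 → +e1, X_6=(6)
t=6: X=(6), d=0 → +e1, X_7=(7)
t=7: X=(7), d=0 → +e1, X_8=(8)
t=8: X=(8), d=0 → +e1, X_9=(9)
t=9: X=(9), d=1 → -e1, X_10=(8)
t=10: X=(8), d=0 → +e1, X_11=(9)
t=11: X=(9), d=0 → +e1, X_12=(10)
t=12: X=(10), d=1 → -e1, X_13=(9)
t=13: X=(9), d=1 → -e1, X_14=(8)
t=14: X=(8), d=1 → -e1, X_15=(7)
t=15: X=(7), d=0 → +e1, X_16=(8)
t=16: X=(8), d=1 → -e1, X_17=(7)
t=17: X=(7), d=1 → -e1, X_18=(6)
t=18: X=(6), d=0 → +e1, X_19=(7)

9


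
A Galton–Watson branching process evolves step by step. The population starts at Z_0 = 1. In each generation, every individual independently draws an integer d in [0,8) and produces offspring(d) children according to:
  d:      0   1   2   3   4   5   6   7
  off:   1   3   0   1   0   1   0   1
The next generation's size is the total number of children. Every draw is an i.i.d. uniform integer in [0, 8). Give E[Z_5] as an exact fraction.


Outcome values over d=0..7: [1, 3, 0, 1, 0, 1, 0, 1]
Σy = 7, Σy² = 13, M = 8
μ = 7/8 = 7/8,  σ² = 13/8 − (7/8)² = 55/64
E[Z_0] = 1
E[Z_1] = 7/8·E[Z_0] = 7/8
E[Z_2] = 7/8·E[Z_1] = 49/64
E[Z_3] = 7/8·E[Z_2] = 343/512
E[Z_4] = 7/8·E[Z_3] = 2401/4096
E[Z_5] = 7/8·E[Z_4] = 16807/32768

16807/32768


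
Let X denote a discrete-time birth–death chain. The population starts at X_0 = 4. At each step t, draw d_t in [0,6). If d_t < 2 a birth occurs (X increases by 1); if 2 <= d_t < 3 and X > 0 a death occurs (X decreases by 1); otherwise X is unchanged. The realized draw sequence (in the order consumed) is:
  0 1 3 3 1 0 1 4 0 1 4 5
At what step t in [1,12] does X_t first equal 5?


1

t=0: X=4, d=0 → birth, X_1=5
t=1: X=5, d=1 → birth, X_2=6
t=2: X=6, d=3 → hold, X_3=6
t=3: X=6, d=3 → hold, X_4=6
t=4: X=6, d=1 → birth, X_5=7
t=5: X=7, d=0 → birth, X_6=8
t=6: X=8, d=1 → birth, X_7=9
t=7: X=9, d=4 → hold, X_8=9
t=8: X=9, d=0 → birth, X_9=10
t=9: X=10, d=1 → birth, X_10=11
t=10: X=11, d=4 → hold, X_11=11
t=11: X=11, d=5 → hold, X_12=11


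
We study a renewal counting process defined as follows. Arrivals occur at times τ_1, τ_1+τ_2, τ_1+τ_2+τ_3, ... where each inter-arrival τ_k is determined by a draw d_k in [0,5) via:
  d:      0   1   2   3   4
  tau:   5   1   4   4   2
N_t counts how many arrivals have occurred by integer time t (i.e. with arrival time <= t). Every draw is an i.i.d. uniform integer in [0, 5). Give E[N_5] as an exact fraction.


Inter-arrival values over d=0..4: [5, 1, 4, 4, 2]
Each d has probability 1/5, so the pmf of τ is: f(1) = 1/5, f(2) = 1/5, f(4) = 2/5, f(5) = 1/5
Renewal equation for m(n) = E[N_n]: condition on τ_1 = k (if k <= n, one arrival plus a fresh copy on the remaining n−k steps): m(n) = F(n) + Σ_{k<=n} f(k)·m(n−k), where F(n) = P(τ <= n) and m(0) = 0
m(1) = F(1) = 1/5
m(2) = F(2) + f(1)·m(1) = 2/5 + 1/5·1/5 = 11/25
m(3) = F(3) + f(1)·m(2) + f(2)·m(1) = 2/5 + 1/5·11/25 + 1/5·1/5 = 66/125
m(4) = F(4) + f(1)·m(3) + f(2)·m(2) = 4/5 + 1/5·66/125 + 1/5·11/25 = 621/625
m(5) = F(5) + f(1)·m(4) + f(2)·m(3) + f(4)·m(1) = 1 + 1/5·621/625 + 1/5·66/125 + 2/5·1/5 = 4326/3125
E[N_5] = m(5) = 4326/3125

4326/3125


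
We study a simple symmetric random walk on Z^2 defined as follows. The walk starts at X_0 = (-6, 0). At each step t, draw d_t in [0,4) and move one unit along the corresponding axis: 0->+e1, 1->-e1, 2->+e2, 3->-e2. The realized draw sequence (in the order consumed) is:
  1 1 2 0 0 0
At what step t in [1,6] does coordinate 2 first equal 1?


3

t=0: X=(-6, 0), d=1 → -e1, X_1=(-7, 0)
t=1: X=(-7, 0), d=1 → -e1, X_2=(-8, 0)
t=2: X=(-8, 0), d=2 → +e2, X_3=(-8, 1)
t=3: X=(-8, 1), d=0 → +e1, X_4=(-7, 1)
t=4: X=(-7, 1), d=0 → +e1, X_5=(-6, 1)
t=5: X=(-6, 1), d=0 → +e1, X_6=(-5, 1)


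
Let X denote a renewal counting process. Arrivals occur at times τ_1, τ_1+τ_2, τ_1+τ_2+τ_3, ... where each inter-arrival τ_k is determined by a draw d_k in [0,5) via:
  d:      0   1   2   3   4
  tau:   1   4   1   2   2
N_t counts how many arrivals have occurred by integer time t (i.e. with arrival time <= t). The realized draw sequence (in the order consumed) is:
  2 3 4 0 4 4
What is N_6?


draw d_1=2: τ_1=1, arrival time A_1=1
draw d_2=3: τ_2=2, arrival time A_2=3
draw d_3=4: τ_3=2, arrival time A_3=5
draw d_4=0: τ_4=1, arrival time A_4=6
draw d_5=4: τ_5=2, arrival time A_5=8
draw d_6=4: τ_6=2, arrival time A_6=10
N_t over t=0..6: 0:0 1:1 2:1 3:2 4:2 5:3 6:4

4


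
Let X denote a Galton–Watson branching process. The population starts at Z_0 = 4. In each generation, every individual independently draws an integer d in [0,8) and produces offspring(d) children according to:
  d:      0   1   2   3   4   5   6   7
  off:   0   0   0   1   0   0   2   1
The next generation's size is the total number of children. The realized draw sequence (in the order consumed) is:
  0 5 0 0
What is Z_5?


gen 0: Z_0=4, draws=[0, 5, 0, 0], offspring=[0, 0, 0, 0], Z_1=0
gen 1: Z_1=0, draws=[], offspring=[], Z_2=0
gen 2: Z_2=0, draws=[], offspring=[], Z_3=0
gen 3: Z_3=0, draws=[], offspring=[], Z_4=0
gen 4: Z_4=0, draws=[], offspring=[], Z_5=0

0


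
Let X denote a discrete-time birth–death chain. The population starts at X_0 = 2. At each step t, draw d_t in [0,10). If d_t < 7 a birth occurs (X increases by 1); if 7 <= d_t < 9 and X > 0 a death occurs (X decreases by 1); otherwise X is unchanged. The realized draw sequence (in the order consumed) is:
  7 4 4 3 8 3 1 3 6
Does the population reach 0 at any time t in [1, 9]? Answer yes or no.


t=0: X=2, d=7 → death, X_1=1
t=1: X=1, d=4 → birth, X_2=2
t=2: X=2, d=4 → birth, X_3=3
t=3: X=3, d=3 → birth, X_4=4
t=4: X=4, d=8 → death, X_5=3
t=5: X=3, d=3 → birth, X_6=4
t=6: X=4, d=1 → birth, X_7=5
t=7: X=5, d=3 → birth, X_8=6
t=8: X=6, d=6 → birth, X_9=7

no


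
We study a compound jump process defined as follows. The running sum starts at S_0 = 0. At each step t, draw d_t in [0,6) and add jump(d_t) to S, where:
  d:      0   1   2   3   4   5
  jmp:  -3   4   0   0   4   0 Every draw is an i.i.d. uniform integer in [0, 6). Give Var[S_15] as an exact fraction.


1105/12

Outcome values over d=0..5: [-3, 4, 0, 0, 4, 0]
Σy = 5, Σy² = 41, M = 6
μ = 5/6 = 5/6,  σ² = 41/6 − (5/6)² = 221/36
Independent increments: Var[S_15] = 15·σ² = 15·(221/36) = 1105/12


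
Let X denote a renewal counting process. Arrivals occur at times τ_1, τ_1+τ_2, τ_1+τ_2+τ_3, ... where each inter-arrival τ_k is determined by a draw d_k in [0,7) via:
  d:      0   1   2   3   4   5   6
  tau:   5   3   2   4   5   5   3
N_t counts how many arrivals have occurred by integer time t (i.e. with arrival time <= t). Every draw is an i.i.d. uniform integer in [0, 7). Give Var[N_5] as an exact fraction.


Inter-arrival values over d=0..6: [5, 3, 2, 4, 5, 5, 3]
Each d has probability 1/7, so the pmf of τ is: f(2) = 1/7, f(3) = 2/7, f(4) = 1/7, f(5) = 3/7
Let p_n(j) = P(N_n = j), with p_0 = [1]. Condition on τ_1: p_n(0) = P(τ > n), and for j >= 1, p_n(j) = Σ_{k<=n} f(k)·p_{n−k}(j−1)
p_1 = [1]  (j = 0)
p_2 = [6/7, 1/7]  (j = 0..1)
p_3 = [4/7, 3/7]  (j = 0..1)
p_4 = [3/7, 27/49, 1/49]  (j = 0..2)
p_5 = [0, 44/49, 5/49]  (j = 0..2)
E[N_5] = Σ j·p_5(j) = 54/49;  E[N_5²] = Σ j²·p_5(j) = 64/49
Var[N_5] = 64/49 − (54/49)² = 220/2401

220/2401


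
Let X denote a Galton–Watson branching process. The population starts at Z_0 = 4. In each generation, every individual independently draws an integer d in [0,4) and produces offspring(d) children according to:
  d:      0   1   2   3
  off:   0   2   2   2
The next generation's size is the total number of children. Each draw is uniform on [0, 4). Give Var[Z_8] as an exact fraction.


41367105/16384

Outcome values over d=0..3: [0, 2, 2, 2]
Σy = 6, Σy² = 12, M = 4
μ = 6/4 = 3/2,  σ² = 12/4 − (3/2)² = 3/4
V_0 = 0, E_0 = 4
V_1 = 3/4·E_0 + (3/2)²·V_0 = 3;  E_1 = 6
V_2 = 3/4·E_1 + (3/2)²·V_1 = 45/4;  E_2 = 9
V_3 = 3/4·E_2 + (3/2)²·V_2 = 513/16;  E_3 = 27/2
V_4 = 3/4·E_3 + (3/2)²·V_3 = 5265/64;  E_4 = 81/4
V_5 = 3/4·E_4 + (3/2)²·V_4 = 51273/256;  E_5 = 243/8
V_6 = 3/4·E_5 + (3/2)²·V_5 = 484785/1024;  E_6 = 729/16
V_7 = 3/4·E_6 + (3/2)²·V_6 = 4503033/4096;  E_7 = 2187/32
V_8 = 3/4·E_7 + (3/2)²·V_7 = 41367105/16384;  E_8 = 6561/64


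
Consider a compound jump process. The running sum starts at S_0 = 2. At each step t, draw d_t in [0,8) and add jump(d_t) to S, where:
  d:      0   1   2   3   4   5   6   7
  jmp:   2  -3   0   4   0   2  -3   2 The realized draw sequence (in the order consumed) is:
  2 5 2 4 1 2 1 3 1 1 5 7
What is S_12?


0

t=0: S=2, d=2, jump=0, S_1=2
t=1: S=2, d=5, jump=2, S_2=4
t=2: S=4, d=2, jump=0, S_3=4
t=3: S=4, d=4, jump=0, S_4=4
t=4: S=4, d=1, jump=-3, S_5=1
t=5: S=1, d=2, jump=0, S_6=1
t=6: S=1, d=1, jump=-3, S_7=-2
t=7: S=-2, d=3, jump=4, S_8=2
t=8: S=2, d=1, jump=-3, S_9=-1
t=9: S=-1, d=1, jump=-3, S_10=-4
t=10: S=-4, d=5, jump=2, S_11=-2
t=11: S=-2, d=7, jump=2, S_12=0


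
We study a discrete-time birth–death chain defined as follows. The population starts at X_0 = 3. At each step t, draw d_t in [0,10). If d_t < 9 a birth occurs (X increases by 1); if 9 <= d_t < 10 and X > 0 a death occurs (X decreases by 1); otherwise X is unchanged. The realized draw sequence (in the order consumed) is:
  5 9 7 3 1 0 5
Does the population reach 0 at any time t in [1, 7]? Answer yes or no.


no

t=0: X=3, d=5 → birth, X_1=4
t=1: X=4, d=9 → death, X_2=3
t=2: X=3, d=7 → birth, X_3=4
t=3: X=4, d=3 → birth, X_4=5
t=4: X=5, d=1 → birth, X_5=6
t=5: X=6, d=0 → birth, X_6=7
t=6: X=7, d=5 → birth, X_7=8


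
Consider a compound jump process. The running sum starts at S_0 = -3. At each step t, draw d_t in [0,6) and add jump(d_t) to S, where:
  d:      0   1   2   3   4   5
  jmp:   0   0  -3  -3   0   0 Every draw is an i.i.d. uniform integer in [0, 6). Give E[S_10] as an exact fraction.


-13

Outcome values over d=0..5: [0, 0, -3, -3, 0, 0]
Σy = -6, Σy² = 18, M = 6
μ = -6/6 = -1,  σ² = 18/6 − (-1)² = 2
E[S_10] = -3 + 10·(-1) = -13


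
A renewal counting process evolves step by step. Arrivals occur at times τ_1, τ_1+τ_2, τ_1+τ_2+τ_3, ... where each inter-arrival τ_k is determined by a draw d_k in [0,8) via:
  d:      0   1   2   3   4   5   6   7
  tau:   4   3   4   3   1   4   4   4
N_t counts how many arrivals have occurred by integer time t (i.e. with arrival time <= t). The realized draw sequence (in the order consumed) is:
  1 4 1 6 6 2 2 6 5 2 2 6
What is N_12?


draw d_1=1: τ_1=3, arrival time A_1=3
draw d_2=4: τ_2=1, arrival time A_2=4
draw d_3=1: τ_3=3, arrival time A_3=7
draw d_4=6: τ_4=4, arrival time A_4=11
draw d_5=6: τ_5=4, arrival time A_5=15
draw d_6=2: τ_6=4, arrival time A_6=19
draw d_7=2: τ_7=4, arrival time A_7=23
draw d_8=6: τ_8=4, arrival time A_8=27
draw d_9=5: τ_9=4, arrival time A_9=31
draw d_10=2: τ_10=4, arrival time A_10=35
draw d_11=2: τ_11=4, arrival time A_11=39
draw d_12=6: τ_12=4, arrival time A_12=43
N_t over t=0..12: 0:0 1:0 2:0 3:1 4:2 5:2 6:2 7:3 8:3 9:3 10:3 11:4 12:4

4


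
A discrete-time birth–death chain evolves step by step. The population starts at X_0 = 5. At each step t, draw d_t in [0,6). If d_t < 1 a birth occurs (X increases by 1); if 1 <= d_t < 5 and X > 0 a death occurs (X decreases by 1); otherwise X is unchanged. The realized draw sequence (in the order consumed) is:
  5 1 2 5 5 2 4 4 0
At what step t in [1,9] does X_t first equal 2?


6

t=0: X=5, d=5 → hold, X_1=5
t=1: X=5, d=1 → death, X_2=4
t=2: X=4, d=2 → death, X_3=3
t=3: X=3, d=5 → hold, X_4=3
t=4: X=3, d=5 → hold, X_5=3
t=5: X=3, d=2 → death, X_6=2
t=6: X=2, d=4 → death, X_7=1
t=7: X=1, d=4 → death, X_8=0
t=8: X=0, d=0 → birth, X_9=1


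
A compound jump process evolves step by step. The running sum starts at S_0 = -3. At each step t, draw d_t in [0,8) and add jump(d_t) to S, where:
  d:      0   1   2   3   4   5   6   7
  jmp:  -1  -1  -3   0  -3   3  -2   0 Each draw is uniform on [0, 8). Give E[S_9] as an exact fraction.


-87/8

Outcome values over d=0..7: [-1, -1, -3, 0, -3, 3, -2, 0]
Σy = -7, Σy² = 33, M = 8
μ = -7/8 = -7/8,  σ² = 33/8 − (-7/8)² = 215/64
E[S_9] = -3 + 9·(-7/8) = -87/8


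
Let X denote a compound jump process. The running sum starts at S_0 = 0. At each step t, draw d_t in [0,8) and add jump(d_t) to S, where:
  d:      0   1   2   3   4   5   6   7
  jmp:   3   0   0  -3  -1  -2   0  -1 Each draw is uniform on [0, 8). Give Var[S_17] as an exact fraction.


Outcome values over d=0..7: [3, 0, 0, -3, -1, -2, 0, -1]
Σy = -4, Σy² = 24, M = 8
μ = -4/8 = -1/2,  σ² = 24/8 − (-1/2)² = 11/4
Independent increments: Var[S_17] = 17·σ² = 17·(11/4) = 187/4

187/4


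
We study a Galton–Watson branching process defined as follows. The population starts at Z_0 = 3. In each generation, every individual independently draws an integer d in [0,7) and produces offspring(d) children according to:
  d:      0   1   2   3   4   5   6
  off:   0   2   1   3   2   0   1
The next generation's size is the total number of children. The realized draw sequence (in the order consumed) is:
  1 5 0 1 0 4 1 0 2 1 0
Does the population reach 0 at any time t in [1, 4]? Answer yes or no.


no

gen 0: Z_0=3, draws=[1, 5, 0], offspring=[2, 0, 0], Z_1=2
gen 1: Z_1=2, draws=[1, 0], offspring=[2, 0], Z_2=2
gen 2: Z_2=2, draws=[4, 1], offspring=[2, 2], Z_3=4
gen 3: Z_3=4, draws=[0, 2, 1, 0], offspring=[0, 1, 2, 0], Z_4=3


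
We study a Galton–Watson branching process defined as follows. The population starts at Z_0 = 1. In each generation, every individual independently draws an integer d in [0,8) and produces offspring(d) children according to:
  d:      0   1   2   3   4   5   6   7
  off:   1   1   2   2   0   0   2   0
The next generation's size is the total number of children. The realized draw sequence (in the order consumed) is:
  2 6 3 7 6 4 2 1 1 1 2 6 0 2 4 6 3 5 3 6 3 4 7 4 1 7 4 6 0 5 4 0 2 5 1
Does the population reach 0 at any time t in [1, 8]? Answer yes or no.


gen 0: Z_0=1, draws=[2], offspring=[2], Z_1=2
gen 1: Z_1=2, draws=[6, 3], offspring=[2, 2], Z_2=4
gen 2: Z_2=4, draws=[7, 6, 4, 2], offspring=[0, 2, 0, 2], Z_3=4
gen 3: Z_3=4, draws=[1, 1, 1, 2], offspring=[1, 1, 1, 2], Z_4=5
gen 4: Z_4=5, draws=[6, 0, 2, 4, 6], offspring=[2, 1, 2, 0, 2], Z_5=7
gen 5: Z_5=7, draws=[3, 5, 3, 6, 3, 4, 7], offspring=[2, 0, 2, 2, 2, 0, 0], Z_6=8
gen 6: Z_6=8, draws=[4, 1, 7, 4, 6, 0, 5, 4], offspring=[0, 1, 0, 0, 2, 1, 0, 0], Z_7=4
gen 7: Z_7=4, draws=[0, 2, 5, 1], offspring=[1, 2, 0, 1], Z_8=4

no


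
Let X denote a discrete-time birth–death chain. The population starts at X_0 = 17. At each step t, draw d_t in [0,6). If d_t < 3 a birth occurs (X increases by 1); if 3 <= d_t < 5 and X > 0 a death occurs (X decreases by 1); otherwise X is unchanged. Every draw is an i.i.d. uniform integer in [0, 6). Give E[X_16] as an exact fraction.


X can drop by at most 1 per step and X_0 = 17 > T = 16, so X_t >= 17 − t >= 1 > 0 for every t <= 16: the floor at 0 (the 'and X > 0' condition) never binds. Hence X_16 = X_0 + Σ_{t<16} Y_t with i.i.d. increments Y_t = y(d_t) ∈ {+1, −1, 0}.
Outcome values over d=0..5: [1, 1, 1, -1, -1, 0]
Σy = 1, Σy² = 5, M = 6
μ = 1/6 = 1/6,  σ² = 5/6 − (1/6)² = 29/36
E[X_16] = 17 + 16·(1/6) = 59/3

59/3


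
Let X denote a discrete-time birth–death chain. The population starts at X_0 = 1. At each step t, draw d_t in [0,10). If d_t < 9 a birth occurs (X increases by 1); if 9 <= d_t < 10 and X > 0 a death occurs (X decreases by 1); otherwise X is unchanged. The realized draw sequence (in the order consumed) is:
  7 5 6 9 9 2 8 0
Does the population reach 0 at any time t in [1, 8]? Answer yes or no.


no

t=0: X=1, d=7 → birth, X_1=2
t=1: X=2, d=5 → birth, X_2=3
t=2: X=3, d=6 → birth, X_3=4
t=3: X=4, d=9 → death, X_4=3
t=4: X=3, d=9 → death, X_5=2
t=5: X=2, d=2 → birth, X_6=3
t=6: X=3, d=8 → birth, X_7=4
t=7: X=4, d=0 → birth, X_8=5


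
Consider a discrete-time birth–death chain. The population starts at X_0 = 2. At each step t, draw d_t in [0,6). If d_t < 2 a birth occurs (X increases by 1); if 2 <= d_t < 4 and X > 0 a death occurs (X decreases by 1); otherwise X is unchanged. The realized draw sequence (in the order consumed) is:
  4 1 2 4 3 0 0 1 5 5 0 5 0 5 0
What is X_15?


t=0: X=2, d=4 → hold, X_1=2
t=1: X=2, d=1 → birth, X_2=3
t=2: X=3, d=2 → death, X_3=2
t=3: X=2, d=4 → hold, X_4=2
t=4: X=2, d=3 → death, X_5=1
t=5: X=1, d=0 → birth, X_6=2
t=6: X=2, d=0 → birth, X_7=3
t=7: X=3, d=1 → birth, X_8=4
t=8: X=4, d=5 → hold, X_9=4
t=9: X=4, d=5 → hold, X_10=4
t=10: X=4, d=0 → birth, X_11=5
t=11: X=5, d=5 → hold, X_12=5
t=12: X=5, d=0 → birth, X_13=6
t=13: X=6, d=5 → hold, X_14=6
t=14: X=6, d=0 → birth, X_15=7

7


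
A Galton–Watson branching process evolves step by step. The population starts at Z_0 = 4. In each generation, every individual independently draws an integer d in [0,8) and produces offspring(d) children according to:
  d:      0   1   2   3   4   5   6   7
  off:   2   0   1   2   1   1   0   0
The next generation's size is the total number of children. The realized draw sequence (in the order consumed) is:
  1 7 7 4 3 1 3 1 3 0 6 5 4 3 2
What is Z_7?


gen 0: Z_0=4, draws=[1, 7, 7, 4], offspring=[0, 0, 0, 1], Z_1=1
gen 1: Z_1=1, draws=[3], offspring=[2], Z_2=2
gen 2: Z_2=2, draws=[1, 3], offspring=[0, 2], Z_3=2
gen 3: Z_3=2, draws=[1, 3], offspring=[0, 2], Z_4=2
gen 4: Z_4=2, draws=[0, 6], offspring=[2, 0], Z_5=2
gen 5: Z_5=2, draws=[5, 4], offspring=[1, 1], Z_6=2
gen 6: Z_6=2, draws=[3, 2], offspring=[2, 1], Z_7=3

3


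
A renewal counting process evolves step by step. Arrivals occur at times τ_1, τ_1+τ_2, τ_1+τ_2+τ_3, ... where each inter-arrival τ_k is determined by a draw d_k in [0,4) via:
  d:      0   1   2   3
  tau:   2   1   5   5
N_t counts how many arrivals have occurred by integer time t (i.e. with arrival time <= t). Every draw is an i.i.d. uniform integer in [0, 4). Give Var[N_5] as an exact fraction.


Inter-arrival values over d=0..3: [2, 1, 5, 5]
Each d has probability 1/4, so the pmf of τ is: f(1) = 1/4, f(2) = 1/4, f(5) = 1/2
Let p_n(j) = P(N_n = j), with p_0 = [1]. Condition on τ_1: p_n(0) = P(τ > n), and for j >= 1, p_n(j) = Σ_{k<=n} f(k)·p_{n−k}(j−1)
p_1 = [3/4, 1/4]  (j = 0..1)
p_2 = [1/2, 7/16, 1/16]  (j = 0..2)
p_3 = [1/2, 5/16, 11/64, 1/64]  (j = 0..3)
p_4 = [1/2, 1/4, 3/16, 15/256, 1/256]  (j = 0..4)
p_5 = [0, 3/4, 9/64, 23/256, 19/1024, 1/1024]  (j = 0..5)
E[N_5] = Σ j·p_5(j) = 1413/1024;  E[N_5²] = Σ j²·p_5(j) = 2501/1024
Var[N_5] = 2501/1024 − (1413/1024)² = 564455/1048576

564455/1048576


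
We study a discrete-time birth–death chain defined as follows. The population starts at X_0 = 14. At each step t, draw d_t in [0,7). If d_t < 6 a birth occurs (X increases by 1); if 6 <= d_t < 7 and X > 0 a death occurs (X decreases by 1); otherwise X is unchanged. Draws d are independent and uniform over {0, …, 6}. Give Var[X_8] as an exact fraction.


X can drop by at most 1 per step and X_0 = 14 > T = 8, so X_t >= 14 − t >= 6 > 0 for every t <= 8: the floor at 0 (the 'and X > 0' condition) never binds. Hence X_8 = X_0 + Σ_{t<8} Y_t with i.i.d. increments Y_t = y(d_t) ∈ {+1, −1, 0}.
Outcome values over d=0..6: [1, 1, 1, 1, 1, 1, -1]
Σy = 5, Σy² = 7, M = 7
μ = 5/7 = 5/7,  σ² = 7/7 − (5/7)² = 24/49
Independent increments: Var[X_8] = 8·σ² = 8·(24/49) = 192/49

192/49


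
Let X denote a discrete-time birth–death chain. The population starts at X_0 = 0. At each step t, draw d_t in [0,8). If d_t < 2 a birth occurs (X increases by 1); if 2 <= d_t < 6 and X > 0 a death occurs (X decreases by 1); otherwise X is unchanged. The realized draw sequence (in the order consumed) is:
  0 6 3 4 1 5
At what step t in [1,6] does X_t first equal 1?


1

t=0: X=0, d=0 → birth, X_1=1
t=1: X=1, d=6 → hold, X_2=1
t=2: X=1, d=3 → death, X_3=0
t=3: X=0, d=4 → hold, X_4=0
t=4: X=0, d=1 → birth, X_5=1
t=5: X=1, d=5 → death, X_6=0
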